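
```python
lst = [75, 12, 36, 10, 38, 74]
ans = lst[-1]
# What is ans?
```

lst has length 6. Negative index -1 maps to positive index 6 + (-1) = 5. lst[5] = 74.

74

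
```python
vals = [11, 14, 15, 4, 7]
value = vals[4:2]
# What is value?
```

vals has length 5. The slice vals[4:2] resolves to an empty index range, so the result is [].

[]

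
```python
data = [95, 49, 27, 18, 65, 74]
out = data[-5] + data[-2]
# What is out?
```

data has length 6. Negative index -5 maps to positive index 6 + (-5) = 1. data[1] = 49.
data has length 6. Negative index -2 maps to positive index 6 + (-2) = 4. data[4] = 65.
Sum: 49 + 65 = 114.

114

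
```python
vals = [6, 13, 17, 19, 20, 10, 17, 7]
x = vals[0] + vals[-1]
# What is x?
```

vals has length 8. vals[0] = 6.
vals has length 8. Negative index -1 maps to positive index 8 + (-1) = 7. vals[7] = 7.
Sum: 6 + 7 = 13.

13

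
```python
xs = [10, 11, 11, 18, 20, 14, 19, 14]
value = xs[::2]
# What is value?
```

xs has length 8. The slice xs[::2] selects indices [0, 2, 4, 6] (0->10, 2->11, 4->20, 6->19), giving [10, 11, 20, 19].

[10, 11, 20, 19]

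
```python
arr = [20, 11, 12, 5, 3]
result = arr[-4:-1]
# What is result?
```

arr has length 5. The slice arr[-4:-1] selects indices [1, 2, 3] (1->11, 2->12, 3->5), giving [11, 12, 5].

[11, 12, 5]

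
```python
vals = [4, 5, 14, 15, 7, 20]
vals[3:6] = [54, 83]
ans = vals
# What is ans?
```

vals starts as [4, 5, 14, 15, 7, 20] (length 6). The slice vals[3:6] covers indices [3, 4, 5] with values [15, 7, 20]. Replacing that slice with [54, 83] (different length) produces [4, 5, 14, 54, 83].

[4, 5, 14, 54, 83]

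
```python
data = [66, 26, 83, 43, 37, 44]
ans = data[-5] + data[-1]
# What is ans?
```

data has length 6. Negative index -5 maps to positive index 6 + (-5) = 1. data[1] = 26.
data has length 6. Negative index -1 maps to positive index 6 + (-1) = 5. data[5] = 44.
Sum: 26 + 44 = 70.

70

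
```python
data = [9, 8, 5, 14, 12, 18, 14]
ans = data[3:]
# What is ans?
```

data has length 7. The slice data[3:] selects indices [3, 4, 5, 6] (3->14, 4->12, 5->18, 6->14), giving [14, 12, 18, 14].

[14, 12, 18, 14]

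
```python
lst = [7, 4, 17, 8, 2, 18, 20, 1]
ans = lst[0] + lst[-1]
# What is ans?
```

lst has length 8. lst[0] = 7.
lst has length 8. Negative index -1 maps to positive index 8 + (-1) = 7. lst[7] = 1.
Sum: 7 + 1 = 8.

8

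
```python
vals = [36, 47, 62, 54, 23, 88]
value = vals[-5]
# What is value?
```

vals has length 6. Negative index -5 maps to positive index 6 + (-5) = 1. vals[1] = 47.

47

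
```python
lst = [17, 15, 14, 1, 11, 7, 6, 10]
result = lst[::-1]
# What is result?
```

lst has length 8. The slice lst[::-1] selects indices [7, 6, 5, 4, 3, 2, 1, 0] (7->10, 6->6, 5->7, 4->11, 3->1, 2->14, 1->15, 0->17), giving [10, 6, 7, 11, 1, 14, 15, 17].

[10, 6, 7, 11, 1, 14, 15, 17]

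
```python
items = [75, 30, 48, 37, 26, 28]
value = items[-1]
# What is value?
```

items has length 6. Negative index -1 maps to positive index 6 + (-1) = 5. items[5] = 28.

28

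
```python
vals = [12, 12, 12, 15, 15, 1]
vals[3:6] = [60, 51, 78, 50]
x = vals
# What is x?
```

vals starts as [12, 12, 12, 15, 15, 1] (length 6). The slice vals[3:6] covers indices [3, 4, 5] with values [15, 15, 1]. Replacing that slice with [60, 51, 78, 50] (different length) produces [12, 12, 12, 60, 51, 78, 50].

[12, 12, 12, 60, 51, 78, 50]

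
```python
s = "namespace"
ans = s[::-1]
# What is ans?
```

s has length 9. The slice s[::-1] selects indices [8, 7, 6, 5, 4, 3, 2, 1, 0] (8->'e', 7->'c', 6->'a', 5->'p', 4->'s', 3->'e', 2->'m', 1->'a', 0->'n'), giving 'ecapseman'.

'ecapseman'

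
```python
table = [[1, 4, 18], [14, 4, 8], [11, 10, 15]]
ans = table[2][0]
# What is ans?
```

table[2] = [11, 10, 15]. Taking column 0 of that row yields 11.

11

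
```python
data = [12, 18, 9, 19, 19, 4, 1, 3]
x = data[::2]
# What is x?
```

data has length 8. The slice data[::2] selects indices [0, 2, 4, 6] (0->12, 2->9, 4->19, 6->1), giving [12, 9, 19, 1].

[12, 9, 19, 1]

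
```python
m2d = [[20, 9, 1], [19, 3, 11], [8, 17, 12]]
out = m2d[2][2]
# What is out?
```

m2d[2] = [8, 17, 12]. Taking column 2 of that row yields 12.

12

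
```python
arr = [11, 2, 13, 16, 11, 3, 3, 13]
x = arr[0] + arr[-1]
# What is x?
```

arr has length 8. arr[0] = 11.
arr has length 8. Negative index -1 maps to positive index 8 + (-1) = 7. arr[7] = 13.
Sum: 11 + 13 = 24.

24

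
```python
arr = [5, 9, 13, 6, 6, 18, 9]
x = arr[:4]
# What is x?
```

arr has length 7. The slice arr[:4] selects indices [0, 1, 2, 3] (0->5, 1->9, 2->13, 3->6), giving [5, 9, 13, 6].

[5, 9, 13, 6]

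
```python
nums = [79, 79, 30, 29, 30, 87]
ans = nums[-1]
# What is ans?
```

nums has length 6. Negative index -1 maps to positive index 6 + (-1) = 5. nums[5] = 87.

87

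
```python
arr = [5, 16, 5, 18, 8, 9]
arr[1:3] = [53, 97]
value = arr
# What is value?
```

arr starts as [5, 16, 5, 18, 8, 9] (length 6). The slice arr[1:3] covers indices [1, 2] with values [16, 5]. Replacing that slice with [53, 97] (same length) produces [5, 53, 97, 18, 8, 9].

[5, 53, 97, 18, 8, 9]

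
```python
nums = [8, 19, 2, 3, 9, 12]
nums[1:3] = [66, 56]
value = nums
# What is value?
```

nums starts as [8, 19, 2, 3, 9, 12] (length 6). The slice nums[1:3] covers indices [1, 2] with values [19, 2]. Replacing that slice with [66, 56] (same length) produces [8, 66, 56, 3, 9, 12].

[8, 66, 56, 3, 9, 12]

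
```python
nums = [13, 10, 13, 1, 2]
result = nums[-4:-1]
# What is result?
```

nums has length 5. The slice nums[-4:-1] selects indices [1, 2, 3] (1->10, 2->13, 3->1), giving [10, 13, 1].

[10, 13, 1]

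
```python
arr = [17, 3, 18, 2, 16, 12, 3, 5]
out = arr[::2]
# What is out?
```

arr has length 8. The slice arr[::2] selects indices [0, 2, 4, 6] (0->17, 2->18, 4->16, 6->3), giving [17, 18, 16, 3].

[17, 18, 16, 3]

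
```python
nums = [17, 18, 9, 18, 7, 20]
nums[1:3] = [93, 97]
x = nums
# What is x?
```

nums starts as [17, 18, 9, 18, 7, 20] (length 6). The slice nums[1:3] covers indices [1, 2] with values [18, 9]. Replacing that slice with [93, 97] (same length) produces [17, 93, 97, 18, 7, 20].

[17, 93, 97, 18, 7, 20]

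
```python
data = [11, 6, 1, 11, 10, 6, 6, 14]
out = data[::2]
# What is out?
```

data has length 8. The slice data[::2] selects indices [0, 2, 4, 6] (0->11, 2->1, 4->10, 6->6), giving [11, 1, 10, 6].

[11, 1, 10, 6]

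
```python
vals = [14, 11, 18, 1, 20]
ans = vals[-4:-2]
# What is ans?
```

vals has length 5. The slice vals[-4:-2] selects indices [1, 2] (1->11, 2->18), giving [11, 18].

[11, 18]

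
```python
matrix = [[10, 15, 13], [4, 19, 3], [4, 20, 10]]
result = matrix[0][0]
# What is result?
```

matrix[0] = [10, 15, 13]. Taking column 0 of that row yields 10.

10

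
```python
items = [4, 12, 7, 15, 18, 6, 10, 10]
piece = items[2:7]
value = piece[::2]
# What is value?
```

items has length 8. The slice items[2:7] selects indices [2, 3, 4, 5, 6] (2->7, 3->15, 4->18, 5->6, 6->10), giving [7, 15, 18, 6, 10]. So piece = [7, 15, 18, 6, 10]. piece has length 5. The slice piece[::2] selects indices [0, 2, 4] (0->7, 2->18, 4->10), giving [7, 18, 10].

[7, 18, 10]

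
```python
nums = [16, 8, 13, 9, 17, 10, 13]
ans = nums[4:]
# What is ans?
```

nums has length 7. The slice nums[4:] selects indices [4, 5, 6] (4->17, 5->10, 6->13), giving [17, 10, 13].

[17, 10, 13]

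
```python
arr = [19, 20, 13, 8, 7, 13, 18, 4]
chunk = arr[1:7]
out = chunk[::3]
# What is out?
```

arr has length 8. The slice arr[1:7] selects indices [1, 2, 3, 4, 5, 6] (1->20, 2->13, 3->8, 4->7, 5->13, 6->18), giving [20, 13, 8, 7, 13, 18]. So chunk = [20, 13, 8, 7, 13, 18]. chunk has length 6. The slice chunk[::3] selects indices [0, 3] (0->20, 3->7), giving [20, 7].

[20, 7]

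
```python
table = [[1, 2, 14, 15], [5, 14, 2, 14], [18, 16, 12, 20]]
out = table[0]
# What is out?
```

table has 3 rows. Row 0 is [1, 2, 14, 15].

[1, 2, 14, 15]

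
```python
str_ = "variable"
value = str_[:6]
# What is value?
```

str_ has length 8. The slice str_[:6] selects indices [0, 1, 2, 3, 4, 5] (0->'v', 1->'a', 2->'r', 3->'i', 4->'a', 5->'b'), giving 'variab'.

'variab'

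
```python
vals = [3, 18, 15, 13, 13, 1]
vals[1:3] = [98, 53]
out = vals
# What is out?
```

vals starts as [3, 18, 15, 13, 13, 1] (length 6). The slice vals[1:3] covers indices [1, 2] with values [18, 15]. Replacing that slice with [98, 53] (same length) produces [3, 98, 53, 13, 13, 1].

[3, 98, 53, 13, 13, 1]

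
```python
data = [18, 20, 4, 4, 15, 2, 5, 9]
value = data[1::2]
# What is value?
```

data has length 8. The slice data[1::2] selects indices [1, 3, 5, 7] (1->20, 3->4, 5->2, 7->9), giving [20, 4, 2, 9].

[20, 4, 2, 9]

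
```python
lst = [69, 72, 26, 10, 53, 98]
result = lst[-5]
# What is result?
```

lst has length 6. Negative index -5 maps to positive index 6 + (-5) = 1. lst[1] = 72.

72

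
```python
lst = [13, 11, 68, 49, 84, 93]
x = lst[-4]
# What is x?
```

lst has length 6. Negative index -4 maps to positive index 6 + (-4) = 2. lst[2] = 68.

68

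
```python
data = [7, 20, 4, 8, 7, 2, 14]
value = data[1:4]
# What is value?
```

data has length 7. The slice data[1:4] selects indices [1, 2, 3] (1->20, 2->4, 3->8), giving [20, 4, 8].

[20, 4, 8]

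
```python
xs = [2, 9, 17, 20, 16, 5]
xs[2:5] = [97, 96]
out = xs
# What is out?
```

xs starts as [2, 9, 17, 20, 16, 5] (length 6). The slice xs[2:5] covers indices [2, 3, 4] with values [17, 20, 16]. Replacing that slice with [97, 96] (different length) produces [2, 9, 97, 96, 5].

[2, 9, 97, 96, 5]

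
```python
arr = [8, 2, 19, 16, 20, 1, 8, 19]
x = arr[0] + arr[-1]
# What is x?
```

arr has length 8. arr[0] = 8.
arr has length 8. Negative index -1 maps to positive index 8 + (-1) = 7. arr[7] = 19.
Sum: 8 + 19 = 27.

27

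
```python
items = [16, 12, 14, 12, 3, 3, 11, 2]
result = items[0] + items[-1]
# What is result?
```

items has length 8. items[0] = 16.
items has length 8. Negative index -1 maps to positive index 8 + (-1) = 7. items[7] = 2.
Sum: 16 + 2 = 18.

18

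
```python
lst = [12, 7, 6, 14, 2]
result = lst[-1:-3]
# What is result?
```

lst has length 5. The slice lst[-1:-3] resolves to an empty index range, so the result is [].

[]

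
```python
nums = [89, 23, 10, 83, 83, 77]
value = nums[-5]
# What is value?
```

nums has length 6. Negative index -5 maps to positive index 6 + (-5) = 1. nums[1] = 23.

23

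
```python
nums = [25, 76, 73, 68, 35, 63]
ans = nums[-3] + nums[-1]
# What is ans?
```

nums has length 6. Negative index -3 maps to positive index 6 + (-3) = 3. nums[3] = 68.
nums has length 6. Negative index -1 maps to positive index 6 + (-1) = 5. nums[5] = 63.
Sum: 68 + 63 = 131.

131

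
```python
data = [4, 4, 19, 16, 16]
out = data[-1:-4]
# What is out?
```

data has length 5. The slice data[-1:-4] resolves to an empty index range, so the result is [].

[]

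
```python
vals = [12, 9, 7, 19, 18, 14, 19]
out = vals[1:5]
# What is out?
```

vals has length 7. The slice vals[1:5] selects indices [1, 2, 3, 4] (1->9, 2->7, 3->19, 4->18), giving [9, 7, 19, 18].

[9, 7, 19, 18]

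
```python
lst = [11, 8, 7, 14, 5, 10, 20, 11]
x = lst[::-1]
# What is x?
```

lst has length 8. The slice lst[::-1] selects indices [7, 6, 5, 4, 3, 2, 1, 0] (7->11, 6->20, 5->10, 4->5, 3->14, 2->7, 1->8, 0->11), giving [11, 20, 10, 5, 14, 7, 8, 11].

[11, 20, 10, 5, 14, 7, 8, 11]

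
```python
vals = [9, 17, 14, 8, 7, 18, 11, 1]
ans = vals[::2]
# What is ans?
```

vals has length 8. The slice vals[::2] selects indices [0, 2, 4, 6] (0->9, 2->14, 4->7, 6->11), giving [9, 14, 7, 11].

[9, 14, 7, 11]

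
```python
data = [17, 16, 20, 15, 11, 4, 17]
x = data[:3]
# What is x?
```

data has length 7. The slice data[:3] selects indices [0, 1, 2] (0->17, 1->16, 2->20), giving [17, 16, 20].

[17, 16, 20]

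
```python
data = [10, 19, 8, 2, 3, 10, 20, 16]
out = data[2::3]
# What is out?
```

data has length 8. The slice data[2::3] selects indices [2, 5] (2->8, 5->10), giving [8, 10].

[8, 10]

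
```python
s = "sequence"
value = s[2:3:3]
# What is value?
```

s has length 8. The slice s[2:3:3] selects indices [2] (2->'q'), giving 'q'.

'q'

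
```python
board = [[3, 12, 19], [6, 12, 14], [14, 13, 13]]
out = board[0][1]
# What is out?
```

board[0] = [3, 12, 19]. Taking column 1 of that row yields 12.

12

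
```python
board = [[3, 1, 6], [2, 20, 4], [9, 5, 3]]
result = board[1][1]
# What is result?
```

board[1] = [2, 20, 4]. Taking column 1 of that row yields 20.

20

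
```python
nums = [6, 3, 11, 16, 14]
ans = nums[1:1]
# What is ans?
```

nums has length 5. The slice nums[1:1] resolves to an empty index range, so the result is [].

[]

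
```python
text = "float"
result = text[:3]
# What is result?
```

text has length 5. The slice text[:3] selects indices [0, 1, 2] (0->'f', 1->'l', 2->'o'), giving 'flo'.

'flo'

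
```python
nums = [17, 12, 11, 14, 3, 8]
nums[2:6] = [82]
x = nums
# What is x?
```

nums starts as [17, 12, 11, 14, 3, 8] (length 6). The slice nums[2:6] covers indices [2, 3, 4, 5] with values [11, 14, 3, 8]. Replacing that slice with [82] (different length) produces [17, 12, 82].

[17, 12, 82]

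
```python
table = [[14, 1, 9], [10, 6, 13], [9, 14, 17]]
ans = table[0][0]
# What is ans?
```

table[0] = [14, 1, 9]. Taking column 0 of that row yields 14.

14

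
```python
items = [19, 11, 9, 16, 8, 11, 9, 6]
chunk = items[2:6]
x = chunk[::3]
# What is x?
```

items has length 8. The slice items[2:6] selects indices [2, 3, 4, 5] (2->9, 3->16, 4->8, 5->11), giving [9, 16, 8, 11]. So chunk = [9, 16, 8, 11]. chunk has length 4. The slice chunk[::3] selects indices [0, 3] (0->9, 3->11), giving [9, 11].

[9, 11]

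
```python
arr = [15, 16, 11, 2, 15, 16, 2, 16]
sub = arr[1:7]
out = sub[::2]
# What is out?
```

arr has length 8. The slice arr[1:7] selects indices [1, 2, 3, 4, 5, 6] (1->16, 2->11, 3->2, 4->15, 5->16, 6->2), giving [16, 11, 2, 15, 16, 2]. So sub = [16, 11, 2, 15, 16, 2]. sub has length 6. The slice sub[::2] selects indices [0, 2, 4] (0->16, 2->2, 4->16), giving [16, 2, 16].

[16, 2, 16]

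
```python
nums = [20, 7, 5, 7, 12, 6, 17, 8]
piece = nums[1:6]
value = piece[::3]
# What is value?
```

nums has length 8. The slice nums[1:6] selects indices [1, 2, 3, 4, 5] (1->7, 2->5, 3->7, 4->12, 5->6), giving [7, 5, 7, 12, 6]. So piece = [7, 5, 7, 12, 6]. piece has length 5. The slice piece[::3] selects indices [0, 3] (0->7, 3->12), giving [7, 12].

[7, 12]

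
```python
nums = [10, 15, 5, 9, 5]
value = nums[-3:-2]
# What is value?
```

nums has length 5. The slice nums[-3:-2] selects indices [2] (2->5), giving [5].

[5]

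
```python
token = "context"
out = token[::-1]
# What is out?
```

token has length 7. The slice token[::-1] selects indices [6, 5, 4, 3, 2, 1, 0] (6->'t', 5->'x', 4->'e', 3->'t', 2->'n', 1->'o', 0->'c'), giving 'txetnoc'.

'txetnoc'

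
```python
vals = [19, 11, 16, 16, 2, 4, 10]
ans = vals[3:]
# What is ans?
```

vals has length 7. The slice vals[3:] selects indices [3, 4, 5, 6] (3->16, 4->2, 5->4, 6->10), giving [16, 2, 4, 10].

[16, 2, 4, 10]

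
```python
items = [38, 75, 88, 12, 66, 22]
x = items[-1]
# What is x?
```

items has length 6. Negative index -1 maps to positive index 6 + (-1) = 5. items[5] = 22.

22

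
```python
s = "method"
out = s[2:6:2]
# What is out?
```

s has length 6. The slice s[2:6:2] selects indices [2, 4] (2->'t', 4->'o'), giving 'to'.

'to'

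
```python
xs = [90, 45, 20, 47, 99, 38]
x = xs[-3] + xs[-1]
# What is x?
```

xs has length 6. Negative index -3 maps to positive index 6 + (-3) = 3. xs[3] = 47.
xs has length 6. Negative index -1 maps to positive index 6 + (-1) = 5. xs[5] = 38.
Sum: 47 + 38 = 85.

85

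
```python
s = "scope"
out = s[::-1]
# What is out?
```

s has length 5. The slice s[::-1] selects indices [4, 3, 2, 1, 0] (4->'e', 3->'p', 2->'o', 1->'c', 0->'s'), giving 'epocs'.

'epocs'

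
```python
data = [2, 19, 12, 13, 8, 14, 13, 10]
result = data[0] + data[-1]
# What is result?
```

data has length 8. data[0] = 2.
data has length 8. Negative index -1 maps to positive index 8 + (-1) = 7. data[7] = 10.
Sum: 2 + 10 = 12.

12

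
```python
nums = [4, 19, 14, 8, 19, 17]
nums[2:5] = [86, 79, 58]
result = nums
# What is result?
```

nums starts as [4, 19, 14, 8, 19, 17] (length 6). The slice nums[2:5] covers indices [2, 3, 4] with values [14, 8, 19]. Replacing that slice with [86, 79, 58] (same length) produces [4, 19, 86, 79, 58, 17].

[4, 19, 86, 79, 58, 17]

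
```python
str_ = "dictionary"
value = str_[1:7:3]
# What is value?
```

str_ has length 10. The slice str_[1:7:3] selects indices [1, 4] (1->'i', 4->'i'), giving 'ii'.

'ii'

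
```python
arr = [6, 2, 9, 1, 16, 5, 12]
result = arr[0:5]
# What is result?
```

arr has length 7. The slice arr[0:5] selects indices [0, 1, 2, 3, 4] (0->6, 1->2, 2->9, 3->1, 4->16), giving [6, 2, 9, 1, 16].

[6, 2, 9, 1, 16]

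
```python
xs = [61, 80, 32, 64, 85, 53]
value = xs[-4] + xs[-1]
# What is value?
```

xs has length 6. Negative index -4 maps to positive index 6 + (-4) = 2. xs[2] = 32.
xs has length 6. Negative index -1 maps to positive index 6 + (-1) = 5. xs[5] = 53.
Sum: 32 + 53 = 85.

85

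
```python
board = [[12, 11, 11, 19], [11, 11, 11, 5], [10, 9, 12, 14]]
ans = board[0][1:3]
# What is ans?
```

board[0] = [12, 11, 11, 19]. board[0] has length 4. The slice board[0][1:3] selects indices [1, 2] (1->11, 2->11), giving [11, 11].

[11, 11]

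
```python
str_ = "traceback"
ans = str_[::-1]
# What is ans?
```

str_ has length 9. The slice str_[::-1] selects indices [8, 7, 6, 5, 4, 3, 2, 1, 0] (8->'k', 7->'c', 6->'a', 5->'b', 4->'e', 3->'c', 2->'a', 1->'r', 0->'t'), giving 'kcabecart'.

'kcabecart'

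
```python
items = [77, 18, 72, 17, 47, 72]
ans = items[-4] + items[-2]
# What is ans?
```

items has length 6. Negative index -4 maps to positive index 6 + (-4) = 2. items[2] = 72.
items has length 6. Negative index -2 maps to positive index 6 + (-2) = 4. items[4] = 47.
Sum: 72 + 47 = 119.

119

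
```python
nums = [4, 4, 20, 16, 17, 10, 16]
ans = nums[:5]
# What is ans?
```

nums has length 7. The slice nums[:5] selects indices [0, 1, 2, 3, 4] (0->4, 1->4, 2->20, 3->16, 4->17), giving [4, 4, 20, 16, 17].

[4, 4, 20, 16, 17]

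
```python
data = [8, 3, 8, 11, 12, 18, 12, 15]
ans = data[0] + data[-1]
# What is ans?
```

data has length 8. data[0] = 8.
data has length 8. Negative index -1 maps to positive index 8 + (-1) = 7. data[7] = 15.
Sum: 8 + 15 = 23.

23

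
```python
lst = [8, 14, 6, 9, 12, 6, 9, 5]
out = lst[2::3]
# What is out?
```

lst has length 8. The slice lst[2::3] selects indices [2, 5] (2->6, 5->6), giving [6, 6].

[6, 6]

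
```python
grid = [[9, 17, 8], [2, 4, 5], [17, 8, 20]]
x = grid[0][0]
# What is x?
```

grid[0] = [9, 17, 8]. Taking column 0 of that row yields 9.

9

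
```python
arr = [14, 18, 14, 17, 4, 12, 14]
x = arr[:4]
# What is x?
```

arr has length 7. The slice arr[:4] selects indices [0, 1, 2, 3] (0->14, 1->18, 2->14, 3->17), giving [14, 18, 14, 17].

[14, 18, 14, 17]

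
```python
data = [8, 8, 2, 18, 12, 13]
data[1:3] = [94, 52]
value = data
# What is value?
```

data starts as [8, 8, 2, 18, 12, 13] (length 6). The slice data[1:3] covers indices [1, 2] with values [8, 2]. Replacing that slice with [94, 52] (same length) produces [8, 94, 52, 18, 12, 13].

[8, 94, 52, 18, 12, 13]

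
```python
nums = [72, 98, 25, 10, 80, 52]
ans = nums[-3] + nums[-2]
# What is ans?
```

nums has length 6. Negative index -3 maps to positive index 6 + (-3) = 3. nums[3] = 10.
nums has length 6. Negative index -2 maps to positive index 6 + (-2) = 4. nums[4] = 80.
Sum: 10 + 80 = 90.

90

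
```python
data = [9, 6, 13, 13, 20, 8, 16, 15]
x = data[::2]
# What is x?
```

data has length 8. The slice data[::2] selects indices [0, 2, 4, 6] (0->9, 2->13, 4->20, 6->16), giving [9, 13, 20, 16].

[9, 13, 20, 16]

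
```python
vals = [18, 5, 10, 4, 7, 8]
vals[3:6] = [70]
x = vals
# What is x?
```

vals starts as [18, 5, 10, 4, 7, 8] (length 6). The slice vals[3:6] covers indices [3, 4, 5] with values [4, 7, 8]. Replacing that slice with [70] (different length) produces [18, 5, 10, 70].

[18, 5, 10, 70]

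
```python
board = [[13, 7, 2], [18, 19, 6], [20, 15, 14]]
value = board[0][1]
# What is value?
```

board[0] = [13, 7, 2]. Taking column 1 of that row yields 7.

7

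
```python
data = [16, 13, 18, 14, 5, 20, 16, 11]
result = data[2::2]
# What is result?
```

data has length 8. The slice data[2::2] selects indices [2, 4, 6] (2->18, 4->5, 6->16), giving [18, 5, 16].

[18, 5, 16]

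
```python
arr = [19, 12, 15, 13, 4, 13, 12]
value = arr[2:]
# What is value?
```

arr has length 7. The slice arr[2:] selects indices [2, 3, 4, 5, 6] (2->15, 3->13, 4->4, 5->13, 6->12), giving [15, 13, 4, 13, 12].

[15, 13, 4, 13, 12]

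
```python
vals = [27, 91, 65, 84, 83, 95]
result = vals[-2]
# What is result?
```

vals has length 6. Negative index -2 maps to positive index 6 + (-2) = 4. vals[4] = 83.

83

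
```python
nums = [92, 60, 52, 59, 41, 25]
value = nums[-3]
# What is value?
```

nums has length 6. Negative index -3 maps to positive index 6 + (-3) = 3. nums[3] = 59.

59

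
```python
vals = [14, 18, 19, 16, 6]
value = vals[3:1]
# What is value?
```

vals has length 5. The slice vals[3:1] resolves to an empty index range, so the result is [].

[]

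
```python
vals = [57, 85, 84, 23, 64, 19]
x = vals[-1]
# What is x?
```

vals has length 6. Negative index -1 maps to positive index 6 + (-1) = 5. vals[5] = 19.

19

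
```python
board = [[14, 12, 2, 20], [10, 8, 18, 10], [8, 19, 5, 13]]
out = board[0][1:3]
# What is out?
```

board[0] = [14, 12, 2, 20]. board[0] has length 4. The slice board[0][1:3] selects indices [1, 2] (1->12, 2->2), giving [12, 2].

[12, 2]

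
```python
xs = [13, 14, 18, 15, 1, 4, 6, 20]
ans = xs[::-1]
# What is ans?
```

xs has length 8. The slice xs[::-1] selects indices [7, 6, 5, 4, 3, 2, 1, 0] (7->20, 6->6, 5->4, 4->1, 3->15, 2->18, 1->14, 0->13), giving [20, 6, 4, 1, 15, 18, 14, 13].

[20, 6, 4, 1, 15, 18, 14, 13]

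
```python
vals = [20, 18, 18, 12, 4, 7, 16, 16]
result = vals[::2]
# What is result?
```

vals has length 8. The slice vals[::2] selects indices [0, 2, 4, 6] (0->20, 2->18, 4->4, 6->16), giving [20, 18, 4, 16].

[20, 18, 4, 16]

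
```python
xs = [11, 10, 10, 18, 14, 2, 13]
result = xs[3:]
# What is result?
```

xs has length 7. The slice xs[3:] selects indices [3, 4, 5, 6] (3->18, 4->14, 5->2, 6->13), giving [18, 14, 2, 13].

[18, 14, 2, 13]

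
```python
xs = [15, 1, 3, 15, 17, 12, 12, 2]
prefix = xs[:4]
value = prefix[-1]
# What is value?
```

xs has length 8. The slice xs[:4] selects indices [0, 1, 2, 3] (0->15, 1->1, 2->3, 3->15), giving [15, 1, 3, 15]. So prefix = [15, 1, 3, 15]. Then prefix[-1] = 15.

15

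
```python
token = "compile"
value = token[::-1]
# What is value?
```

token has length 7. The slice token[::-1] selects indices [6, 5, 4, 3, 2, 1, 0] (6->'e', 5->'l', 4->'i', 3->'p', 2->'m', 1->'o', 0->'c'), giving 'elipmoc'.

'elipmoc'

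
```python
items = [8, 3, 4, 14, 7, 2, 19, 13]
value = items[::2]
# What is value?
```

items has length 8. The slice items[::2] selects indices [0, 2, 4, 6] (0->8, 2->4, 4->7, 6->19), giving [8, 4, 7, 19].

[8, 4, 7, 19]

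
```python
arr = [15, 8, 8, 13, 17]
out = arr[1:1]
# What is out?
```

arr has length 5. The slice arr[1:1] resolves to an empty index range, so the result is [].

[]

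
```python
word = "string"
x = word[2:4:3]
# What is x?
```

word has length 6. The slice word[2:4:3] selects indices [2] (2->'r'), giving 'r'.

'r'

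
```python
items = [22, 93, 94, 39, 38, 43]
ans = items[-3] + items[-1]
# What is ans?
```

items has length 6. Negative index -3 maps to positive index 6 + (-3) = 3. items[3] = 39.
items has length 6. Negative index -1 maps to positive index 6 + (-1) = 5. items[5] = 43.
Sum: 39 + 43 = 82.

82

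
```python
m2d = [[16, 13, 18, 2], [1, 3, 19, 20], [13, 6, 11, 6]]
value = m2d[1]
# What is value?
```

m2d has 3 rows. Row 1 is [1, 3, 19, 20].

[1, 3, 19, 20]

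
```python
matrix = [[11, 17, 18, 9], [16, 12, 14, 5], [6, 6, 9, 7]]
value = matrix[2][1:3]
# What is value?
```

matrix[2] = [6, 6, 9, 7]. matrix[2] has length 4. The slice matrix[2][1:3] selects indices [1, 2] (1->6, 2->9), giving [6, 9].

[6, 9]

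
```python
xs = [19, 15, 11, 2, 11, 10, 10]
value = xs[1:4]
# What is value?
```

xs has length 7. The slice xs[1:4] selects indices [1, 2, 3] (1->15, 2->11, 3->2), giving [15, 11, 2].

[15, 11, 2]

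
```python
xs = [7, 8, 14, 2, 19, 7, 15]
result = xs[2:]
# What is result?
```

xs has length 7. The slice xs[2:] selects indices [2, 3, 4, 5, 6] (2->14, 3->2, 4->19, 5->7, 6->15), giving [14, 2, 19, 7, 15].

[14, 2, 19, 7, 15]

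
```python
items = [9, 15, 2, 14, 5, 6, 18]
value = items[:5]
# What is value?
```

items has length 7. The slice items[:5] selects indices [0, 1, 2, 3, 4] (0->9, 1->15, 2->2, 3->14, 4->5), giving [9, 15, 2, 14, 5].

[9, 15, 2, 14, 5]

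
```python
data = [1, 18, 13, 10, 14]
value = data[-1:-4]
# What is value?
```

data has length 5. The slice data[-1:-4] resolves to an empty index range, so the result is [].

[]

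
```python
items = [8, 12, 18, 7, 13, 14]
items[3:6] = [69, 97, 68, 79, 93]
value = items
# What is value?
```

items starts as [8, 12, 18, 7, 13, 14] (length 6). The slice items[3:6] covers indices [3, 4, 5] with values [7, 13, 14]. Replacing that slice with [69, 97, 68, 79, 93] (different length) produces [8, 12, 18, 69, 97, 68, 79, 93].

[8, 12, 18, 69, 97, 68, 79, 93]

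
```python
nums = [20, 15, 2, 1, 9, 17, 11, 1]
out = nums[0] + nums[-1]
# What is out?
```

nums has length 8. nums[0] = 20.
nums has length 8. Negative index -1 maps to positive index 8 + (-1) = 7. nums[7] = 1.
Sum: 20 + 1 = 21.

21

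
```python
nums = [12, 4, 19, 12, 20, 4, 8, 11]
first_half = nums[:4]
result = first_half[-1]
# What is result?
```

nums has length 8. The slice nums[:4] selects indices [0, 1, 2, 3] (0->12, 1->4, 2->19, 3->12), giving [12, 4, 19, 12]. So first_half = [12, 4, 19, 12]. Then first_half[-1] = 12.

12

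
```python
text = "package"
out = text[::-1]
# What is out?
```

text has length 7. The slice text[::-1] selects indices [6, 5, 4, 3, 2, 1, 0] (6->'e', 5->'g', 4->'a', 3->'k', 2->'c', 1->'a', 0->'p'), giving 'egakcap'.

'egakcap'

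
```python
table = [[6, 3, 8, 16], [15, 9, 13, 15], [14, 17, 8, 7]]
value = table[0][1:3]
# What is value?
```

table[0] = [6, 3, 8, 16]. table[0] has length 4. The slice table[0][1:3] selects indices [1, 2] (1->3, 2->8), giving [3, 8].

[3, 8]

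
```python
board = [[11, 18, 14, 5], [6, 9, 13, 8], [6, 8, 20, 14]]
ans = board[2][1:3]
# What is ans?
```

board[2] = [6, 8, 20, 14]. board[2] has length 4. The slice board[2][1:3] selects indices [1, 2] (1->8, 2->20), giving [8, 20].

[8, 20]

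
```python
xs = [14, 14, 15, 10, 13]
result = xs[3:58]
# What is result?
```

xs has length 5. The slice xs[3:58] selects indices [3, 4] (3->10, 4->13), giving [10, 13].

[10, 13]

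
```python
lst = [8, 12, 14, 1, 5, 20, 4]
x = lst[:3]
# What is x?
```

lst has length 7. The slice lst[:3] selects indices [0, 1, 2] (0->8, 1->12, 2->14), giving [8, 12, 14].

[8, 12, 14]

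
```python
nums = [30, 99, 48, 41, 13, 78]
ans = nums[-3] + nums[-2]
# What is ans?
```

nums has length 6. Negative index -3 maps to positive index 6 + (-3) = 3. nums[3] = 41.
nums has length 6. Negative index -2 maps to positive index 6 + (-2) = 4. nums[4] = 13.
Sum: 41 + 13 = 54.

54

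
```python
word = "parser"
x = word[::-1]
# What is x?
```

word has length 6. The slice word[::-1] selects indices [5, 4, 3, 2, 1, 0] (5->'r', 4->'e', 3->'s', 2->'r', 1->'a', 0->'p'), giving 'resrap'.

'resrap'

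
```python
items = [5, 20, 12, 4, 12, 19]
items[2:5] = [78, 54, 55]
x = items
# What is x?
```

items starts as [5, 20, 12, 4, 12, 19] (length 6). The slice items[2:5] covers indices [2, 3, 4] with values [12, 4, 12]. Replacing that slice with [78, 54, 55] (same length) produces [5, 20, 78, 54, 55, 19].

[5, 20, 78, 54, 55, 19]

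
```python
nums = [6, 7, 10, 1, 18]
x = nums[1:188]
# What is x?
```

nums has length 5. The slice nums[1:188] selects indices [1, 2, 3, 4] (1->7, 2->10, 3->1, 4->18), giving [7, 10, 1, 18].

[7, 10, 1, 18]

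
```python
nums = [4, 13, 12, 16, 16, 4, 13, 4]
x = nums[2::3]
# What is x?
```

nums has length 8. The slice nums[2::3] selects indices [2, 5] (2->12, 5->4), giving [12, 4].

[12, 4]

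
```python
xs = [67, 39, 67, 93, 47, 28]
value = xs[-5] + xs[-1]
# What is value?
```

xs has length 6. Negative index -5 maps to positive index 6 + (-5) = 1. xs[1] = 39.
xs has length 6. Negative index -1 maps to positive index 6 + (-1) = 5. xs[5] = 28.
Sum: 39 + 28 = 67.

67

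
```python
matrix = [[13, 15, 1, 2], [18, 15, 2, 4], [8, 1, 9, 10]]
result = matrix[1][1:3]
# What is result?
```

matrix[1] = [18, 15, 2, 4]. matrix[1] has length 4. The slice matrix[1][1:3] selects indices [1, 2] (1->15, 2->2), giving [15, 2].

[15, 2]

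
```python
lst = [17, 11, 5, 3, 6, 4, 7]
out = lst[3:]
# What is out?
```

lst has length 7. The slice lst[3:] selects indices [3, 4, 5, 6] (3->3, 4->6, 5->4, 6->7), giving [3, 6, 4, 7].

[3, 6, 4, 7]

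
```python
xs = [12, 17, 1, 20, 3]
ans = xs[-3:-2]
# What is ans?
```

xs has length 5. The slice xs[-3:-2] selects indices [2] (2->1), giving [1].

[1]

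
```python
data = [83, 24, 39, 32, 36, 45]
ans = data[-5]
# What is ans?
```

data has length 6. Negative index -5 maps to positive index 6 + (-5) = 1. data[1] = 24.

24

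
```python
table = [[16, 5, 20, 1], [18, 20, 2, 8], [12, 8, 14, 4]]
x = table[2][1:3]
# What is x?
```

table[2] = [12, 8, 14, 4]. table[2] has length 4. The slice table[2][1:3] selects indices [1, 2] (1->8, 2->14), giving [8, 14].

[8, 14]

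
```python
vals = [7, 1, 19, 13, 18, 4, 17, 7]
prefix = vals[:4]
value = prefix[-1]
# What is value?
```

vals has length 8. The slice vals[:4] selects indices [0, 1, 2, 3] (0->7, 1->1, 2->19, 3->13), giving [7, 1, 19, 13]. So prefix = [7, 1, 19, 13]. Then prefix[-1] = 13.

13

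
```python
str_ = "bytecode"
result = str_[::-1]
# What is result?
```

str_ has length 8. The slice str_[::-1] selects indices [7, 6, 5, 4, 3, 2, 1, 0] (7->'e', 6->'d', 5->'o', 4->'c', 3->'e', 2->'t', 1->'y', 0->'b'), giving 'edocetyb'.

'edocetyb'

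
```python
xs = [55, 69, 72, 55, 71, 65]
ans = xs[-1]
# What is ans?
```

xs has length 6. Negative index -1 maps to positive index 6 + (-1) = 5. xs[5] = 65.

65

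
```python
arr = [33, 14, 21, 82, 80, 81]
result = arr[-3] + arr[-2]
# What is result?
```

arr has length 6. Negative index -3 maps to positive index 6 + (-3) = 3. arr[3] = 82.
arr has length 6. Negative index -2 maps to positive index 6 + (-2) = 4. arr[4] = 80.
Sum: 82 + 80 = 162.

162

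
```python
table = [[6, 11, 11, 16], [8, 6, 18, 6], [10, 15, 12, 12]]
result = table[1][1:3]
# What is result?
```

table[1] = [8, 6, 18, 6]. table[1] has length 4. The slice table[1][1:3] selects indices [1, 2] (1->6, 2->18), giving [6, 18].

[6, 18]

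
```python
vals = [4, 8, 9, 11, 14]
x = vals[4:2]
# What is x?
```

vals has length 5. The slice vals[4:2] resolves to an empty index range, so the result is [].

[]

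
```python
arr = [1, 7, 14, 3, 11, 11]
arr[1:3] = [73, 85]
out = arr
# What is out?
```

arr starts as [1, 7, 14, 3, 11, 11] (length 6). The slice arr[1:3] covers indices [1, 2] with values [7, 14]. Replacing that slice with [73, 85] (same length) produces [1, 73, 85, 3, 11, 11].

[1, 73, 85, 3, 11, 11]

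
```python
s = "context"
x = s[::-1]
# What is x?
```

s has length 7. The slice s[::-1] selects indices [6, 5, 4, 3, 2, 1, 0] (6->'t', 5->'x', 4->'e', 3->'t', 2->'n', 1->'o', 0->'c'), giving 'txetnoc'.

'txetnoc'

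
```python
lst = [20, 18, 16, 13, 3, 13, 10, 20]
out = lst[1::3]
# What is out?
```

lst has length 8. The slice lst[1::3] selects indices [1, 4, 7] (1->18, 4->3, 7->20), giving [18, 3, 20].

[18, 3, 20]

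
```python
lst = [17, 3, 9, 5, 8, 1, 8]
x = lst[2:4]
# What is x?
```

lst has length 7. The slice lst[2:4] selects indices [2, 3] (2->9, 3->5), giving [9, 5].

[9, 5]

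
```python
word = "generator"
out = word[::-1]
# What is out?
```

word has length 9. The slice word[::-1] selects indices [8, 7, 6, 5, 4, 3, 2, 1, 0] (8->'r', 7->'o', 6->'t', 5->'a', 4->'r', 3->'e', 2->'n', 1->'e', 0->'g'), giving 'rotareneg'.

'rotareneg'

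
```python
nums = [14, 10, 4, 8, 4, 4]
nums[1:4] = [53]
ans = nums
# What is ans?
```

nums starts as [14, 10, 4, 8, 4, 4] (length 6). The slice nums[1:4] covers indices [1, 2, 3] with values [10, 4, 8]. Replacing that slice with [53] (different length) produces [14, 53, 4, 4].

[14, 53, 4, 4]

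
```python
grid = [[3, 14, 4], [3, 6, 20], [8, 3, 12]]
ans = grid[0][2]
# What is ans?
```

grid[0] = [3, 14, 4]. Taking column 2 of that row yields 4.

4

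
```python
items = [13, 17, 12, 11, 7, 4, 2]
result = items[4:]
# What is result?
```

items has length 7. The slice items[4:] selects indices [4, 5, 6] (4->7, 5->4, 6->2), giving [7, 4, 2].

[7, 4, 2]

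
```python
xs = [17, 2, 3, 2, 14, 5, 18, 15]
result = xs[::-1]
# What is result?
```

xs has length 8. The slice xs[::-1] selects indices [7, 6, 5, 4, 3, 2, 1, 0] (7->15, 6->18, 5->5, 4->14, 3->2, 2->3, 1->2, 0->17), giving [15, 18, 5, 14, 2, 3, 2, 17].

[15, 18, 5, 14, 2, 3, 2, 17]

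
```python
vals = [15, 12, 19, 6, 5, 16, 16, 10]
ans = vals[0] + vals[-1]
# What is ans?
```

vals has length 8. vals[0] = 15.
vals has length 8. Negative index -1 maps to positive index 8 + (-1) = 7. vals[7] = 10.
Sum: 15 + 10 = 25.

25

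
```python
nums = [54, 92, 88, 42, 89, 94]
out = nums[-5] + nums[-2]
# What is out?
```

nums has length 6. Negative index -5 maps to positive index 6 + (-5) = 1. nums[1] = 92.
nums has length 6. Negative index -2 maps to positive index 6 + (-2) = 4. nums[4] = 89.
Sum: 92 + 89 = 181.

181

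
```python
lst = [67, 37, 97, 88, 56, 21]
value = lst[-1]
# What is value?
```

lst has length 6. Negative index -1 maps to positive index 6 + (-1) = 5. lst[5] = 21.

21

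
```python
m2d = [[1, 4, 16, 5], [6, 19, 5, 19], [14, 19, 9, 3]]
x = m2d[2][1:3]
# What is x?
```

m2d[2] = [14, 19, 9, 3]. m2d[2] has length 4. The slice m2d[2][1:3] selects indices [1, 2] (1->19, 2->9), giving [19, 9].

[19, 9]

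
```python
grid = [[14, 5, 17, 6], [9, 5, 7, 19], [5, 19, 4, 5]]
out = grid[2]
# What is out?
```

grid has 3 rows. Row 2 is [5, 19, 4, 5].

[5, 19, 4, 5]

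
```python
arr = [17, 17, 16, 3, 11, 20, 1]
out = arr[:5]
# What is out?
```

arr has length 7. The slice arr[:5] selects indices [0, 1, 2, 3, 4] (0->17, 1->17, 2->16, 3->3, 4->11), giving [17, 17, 16, 3, 11].

[17, 17, 16, 3, 11]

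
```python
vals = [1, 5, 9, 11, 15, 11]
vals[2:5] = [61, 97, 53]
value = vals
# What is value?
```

vals starts as [1, 5, 9, 11, 15, 11] (length 6). The slice vals[2:5] covers indices [2, 3, 4] with values [9, 11, 15]. Replacing that slice with [61, 97, 53] (same length) produces [1, 5, 61, 97, 53, 11].

[1, 5, 61, 97, 53, 11]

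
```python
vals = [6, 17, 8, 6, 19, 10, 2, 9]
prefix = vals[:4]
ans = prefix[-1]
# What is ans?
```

vals has length 8. The slice vals[:4] selects indices [0, 1, 2, 3] (0->6, 1->17, 2->8, 3->6), giving [6, 17, 8, 6]. So prefix = [6, 17, 8, 6]. Then prefix[-1] = 6.

6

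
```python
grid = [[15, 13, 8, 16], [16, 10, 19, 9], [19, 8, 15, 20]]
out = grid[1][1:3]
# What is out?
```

grid[1] = [16, 10, 19, 9]. grid[1] has length 4. The slice grid[1][1:3] selects indices [1, 2] (1->10, 2->19), giving [10, 19].

[10, 19]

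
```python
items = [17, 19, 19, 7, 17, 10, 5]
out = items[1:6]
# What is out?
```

items has length 7. The slice items[1:6] selects indices [1, 2, 3, 4, 5] (1->19, 2->19, 3->7, 4->17, 5->10), giving [19, 19, 7, 17, 10].

[19, 19, 7, 17, 10]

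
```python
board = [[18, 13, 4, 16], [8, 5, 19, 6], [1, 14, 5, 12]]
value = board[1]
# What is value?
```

board has 3 rows. Row 1 is [8, 5, 19, 6].

[8, 5, 19, 6]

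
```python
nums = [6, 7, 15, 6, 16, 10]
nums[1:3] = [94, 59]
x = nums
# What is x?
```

nums starts as [6, 7, 15, 6, 16, 10] (length 6). The slice nums[1:3] covers indices [1, 2] with values [7, 15]. Replacing that slice with [94, 59] (same length) produces [6, 94, 59, 6, 16, 10].

[6, 94, 59, 6, 16, 10]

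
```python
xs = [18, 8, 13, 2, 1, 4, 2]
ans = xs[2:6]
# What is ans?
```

xs has length 7. The slice xs[2:6] selects indices [2, 3, 4, 5] (2->13, 3->2, 4->1, 5->4), giving [13, 2, 1, 4].

[13, 2, 1, 4]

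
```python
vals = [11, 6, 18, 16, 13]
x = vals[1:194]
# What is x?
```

vals has length 5. The slice vals[1:194] selects indices [1, 2, 3, 4] (1->6, 2->18, 3->16, 4->13), giving [6, 18, 16, 13].

[6, 18, 16, 13]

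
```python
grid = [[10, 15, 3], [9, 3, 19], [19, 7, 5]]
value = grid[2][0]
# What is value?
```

grid[2] = [19, 7, 5]. Taking column 0 of that row yields 19.

19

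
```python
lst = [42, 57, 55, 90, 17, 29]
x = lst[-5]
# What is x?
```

lst has length 6. Negative index -5 maps to positive index 6 + (-5) = 1. lst[1] = 57.

57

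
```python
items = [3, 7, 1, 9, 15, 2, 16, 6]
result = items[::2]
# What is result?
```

items has length 8. The slice items[::2] selects indices [0, 2, 4, 6] (0->3, 2->1, 4->15, 6->16), giving [3, 1, 15, 16].

[3, 1, 15, 16]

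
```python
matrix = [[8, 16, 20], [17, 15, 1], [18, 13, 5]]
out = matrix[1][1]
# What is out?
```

matrix[1] = [17, 15, 1]. Taking column 1 of that row yields 15.

15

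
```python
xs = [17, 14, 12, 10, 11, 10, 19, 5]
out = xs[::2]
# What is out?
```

xs has length 8. The slice xs[::2] selects indices [0, 2, 4, 6] (0->17, 2->12, 4->11, 6->19), giving [17, 12, 11, 19].

[17, 12, 11, 19]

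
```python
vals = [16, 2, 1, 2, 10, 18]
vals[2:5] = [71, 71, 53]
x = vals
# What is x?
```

vals starts as [16, 2, 1, 2, 10, 18] (length 6). The slice vals[2:5] covers indices [2, 3, 4] with values [1, 2, 10]. Replacing that slice with [71, 71, 53] (same length) produces [16, 2, 71, 71, 53, 18].

[16, 2, 71, 71, 53, 18]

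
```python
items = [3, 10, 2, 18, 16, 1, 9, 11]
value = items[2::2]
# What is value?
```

items has length 8. The slice items[2::2] selects indices [2, 4, 6] (2->2, 4->16, 6->9), giving [2, 16, 9].

[2, 16, 9]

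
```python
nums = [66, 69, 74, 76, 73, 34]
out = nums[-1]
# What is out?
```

nums has length 6. Negative index -1 maps to positive index 6 + (-1) = 5. nums[5] = 34.

34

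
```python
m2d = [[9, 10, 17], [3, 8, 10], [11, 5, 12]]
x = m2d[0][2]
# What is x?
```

m2d[0] = [9, 10, 17]. Taking column 2 of that row yields 17.

17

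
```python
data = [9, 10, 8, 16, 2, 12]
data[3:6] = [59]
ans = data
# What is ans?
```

data starts as [9, 10, 8, 16, 2, 12] (length 6). The slice data[3:6] covers indices [3, 4, 5] with values [16, 2, 12]. Replacing that slice with [59] (different length) produces [9, 10, 8, 59].

[9, 10, 8, 59]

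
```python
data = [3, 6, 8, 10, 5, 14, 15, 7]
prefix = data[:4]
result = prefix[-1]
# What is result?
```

data has length 8. The slice data[:4] selects indices [0, 1, 2, 3] (0->3, 1->6, 2->8, 3->10), giving [3, 6, 8, 10]. So prefix = [3, 6, 8, 10]. Then prefix[-1] = 10.

10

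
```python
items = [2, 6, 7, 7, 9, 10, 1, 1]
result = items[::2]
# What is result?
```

items has length 8. The slice items[::2] selects indices [0, 2, 4, 6] (0->2, 2->7, 4->9, 6->1), giving [2, 7, 9, 1].

[2, 7, 9, 1]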